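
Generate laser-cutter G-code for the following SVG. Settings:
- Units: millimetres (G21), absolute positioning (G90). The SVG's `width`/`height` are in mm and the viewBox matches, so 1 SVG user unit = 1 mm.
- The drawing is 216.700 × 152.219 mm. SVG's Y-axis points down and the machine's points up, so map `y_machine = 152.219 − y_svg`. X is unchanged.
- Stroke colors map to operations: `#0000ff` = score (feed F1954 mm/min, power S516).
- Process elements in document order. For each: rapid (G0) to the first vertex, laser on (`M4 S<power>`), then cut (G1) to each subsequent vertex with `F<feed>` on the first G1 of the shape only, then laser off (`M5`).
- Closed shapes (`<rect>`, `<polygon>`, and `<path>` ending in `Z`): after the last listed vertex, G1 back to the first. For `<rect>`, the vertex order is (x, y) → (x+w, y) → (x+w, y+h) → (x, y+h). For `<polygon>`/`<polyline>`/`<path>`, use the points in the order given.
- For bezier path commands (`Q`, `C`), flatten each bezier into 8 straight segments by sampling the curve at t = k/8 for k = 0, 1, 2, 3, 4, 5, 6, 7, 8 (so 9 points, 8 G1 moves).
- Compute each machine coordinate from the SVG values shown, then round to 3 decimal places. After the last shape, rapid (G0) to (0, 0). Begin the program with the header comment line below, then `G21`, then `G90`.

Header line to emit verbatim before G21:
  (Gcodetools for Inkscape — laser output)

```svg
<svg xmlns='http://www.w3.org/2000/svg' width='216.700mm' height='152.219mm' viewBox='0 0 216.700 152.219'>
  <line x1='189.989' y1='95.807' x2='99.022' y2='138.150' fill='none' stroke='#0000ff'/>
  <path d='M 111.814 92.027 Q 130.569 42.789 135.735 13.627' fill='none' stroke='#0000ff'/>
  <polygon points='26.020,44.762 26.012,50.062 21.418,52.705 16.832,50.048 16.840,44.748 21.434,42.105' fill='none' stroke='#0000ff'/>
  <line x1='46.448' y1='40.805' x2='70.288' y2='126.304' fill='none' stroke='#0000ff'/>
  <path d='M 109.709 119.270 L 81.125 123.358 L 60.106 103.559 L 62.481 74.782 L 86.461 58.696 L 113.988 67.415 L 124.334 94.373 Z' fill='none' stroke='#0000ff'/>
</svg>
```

(Gcodetools for Inkscape — laser output)
G21
G90
G0 X189.989 Y56.412
M4 S516
G1 X99.022 Y14.069 F1954
M5
G0 X111.814 Y60.192
M4 S516
G1 X116.290 Y72.188 F1954
G1 X120.342 Y83.556
G1 X123.969 Y94.297
G1 X127.172 Y104.411
G1 X129.950 Y113.897
G1 X132.303 Y122.756
G1 X134.231 Y130.988
G1 X135.735 Y138.592
M5
G0 X26.020 Y107.457
M4 S516
G1 X26.012 Y102.157 F1954
G1 X21.418 Y99.514
G1 X16.832 Y102.171
G1 X16.840 Y107.471
G1 X21.434 Y110.114
G1 X26.020 Y107.457
M5
G0 X46.448 Y111.414
M4 S516
G1 X70.288 Y25.915 F1954
M5
G0 X109.709 Y32.949
M4 S516
G1 X81.125 Y28.861 F1954
G1 X60.106 Y48.660
G1 X62.481 Y77.437
G1 X86.461 Y93.523
G1 X113.988 Y84.804
G1 X124.334 Y57.846
G1 X109.709 Y32.949
M5
G0 X0.000 Y0.000

1 u = 1 mm; y_m = 152.219 − y.

[1] `<line>` line segment, #0000ff→score S516 F1954: (189.989,56.412) → (99.022,14.069)

[2] `<path>` quadratic bezier, #0000ff→score S516 F1954: (111.814,60.192) → (116.290,72.188) → (120.342,83.556) → (123.969,94.297) → (127.172,104.411) → (129.950,113.897) → (132.303,122.756) → (134.231,130.988) → (135.735,138.592)

[3] `<polygon>` regular polygon, #0000ff→score S516 F1954: (26.020,107.457) → (26.012,102.157) → (21.418,99.514) → (16.832,102.171) → (16.840,107.471) → (21.434,110.114) → (26.020,107.457) (closed)

[4] `<line>` line segment, #0000ff→score S516 F1954: (46.448,111.414) → (70.288,25.915)

[5] `<path>` regular polygon, #0000ff→score S516 F1954: (109.709,32.949) → (81.125,28.861) → (60.106,48.660) → (62.481,77.437) → (86.461,93.523) → (113.988,84.804) → (124.334,57.846) → (109.709,32.949) (closed)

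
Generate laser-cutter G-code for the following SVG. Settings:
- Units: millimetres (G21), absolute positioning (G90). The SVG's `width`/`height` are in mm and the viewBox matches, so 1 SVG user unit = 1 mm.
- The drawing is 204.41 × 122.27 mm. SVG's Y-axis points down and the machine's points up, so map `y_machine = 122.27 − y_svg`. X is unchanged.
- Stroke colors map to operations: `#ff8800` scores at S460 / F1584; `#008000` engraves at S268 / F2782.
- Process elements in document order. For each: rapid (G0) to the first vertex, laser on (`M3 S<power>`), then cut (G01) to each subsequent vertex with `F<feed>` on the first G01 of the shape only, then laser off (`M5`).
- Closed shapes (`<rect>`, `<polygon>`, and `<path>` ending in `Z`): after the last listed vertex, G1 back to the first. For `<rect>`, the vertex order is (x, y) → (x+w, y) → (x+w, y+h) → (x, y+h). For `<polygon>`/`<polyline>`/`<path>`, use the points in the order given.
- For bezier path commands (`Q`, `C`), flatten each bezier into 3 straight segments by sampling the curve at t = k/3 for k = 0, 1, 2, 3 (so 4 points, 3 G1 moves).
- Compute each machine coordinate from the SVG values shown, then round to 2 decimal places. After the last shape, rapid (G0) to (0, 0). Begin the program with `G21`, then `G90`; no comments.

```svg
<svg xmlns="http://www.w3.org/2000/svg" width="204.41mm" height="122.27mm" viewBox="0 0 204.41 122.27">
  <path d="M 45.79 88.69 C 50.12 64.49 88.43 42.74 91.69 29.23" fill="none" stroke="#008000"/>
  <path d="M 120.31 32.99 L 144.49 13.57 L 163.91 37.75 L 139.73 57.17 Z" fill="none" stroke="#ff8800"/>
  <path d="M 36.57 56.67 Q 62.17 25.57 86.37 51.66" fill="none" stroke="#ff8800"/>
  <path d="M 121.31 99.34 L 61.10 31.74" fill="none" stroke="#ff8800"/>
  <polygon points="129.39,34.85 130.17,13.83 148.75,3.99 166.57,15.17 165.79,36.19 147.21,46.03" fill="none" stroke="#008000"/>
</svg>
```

1 u = 1 mm; y_m = 122.27 − y.

[1] `<path>` cubic bezier, #008000→engrave S268 F2782: (45.79,33.58) → (58.89,56.75) → (79.30,77.00) → (91.69,93.04)

[2] `<path>` regular polygon, #ff8800→score S460 F1584: (120.31,89.28) → (144.49,108.70) → (163.91,84.52) → (139.73,65.10) → (120.31,89.28) (closed)

[3] `<path>` quadratic bezier, #ff8800→score S460 F1584: (36.57,65.60) → (53.48,79.98) → (70.08,81.65) → (86.37,70.61)

[4] `<path>` line segment, #ff8800→score S460 F1584: (121.31,22.93) → (61.10,90.53)

[5] `<polygon>` regular polygon, #008000→engrave S268 F2782: (129.39,87.42) → (130.17,108.44) → (148.75,118.28) → (166.57,107.10) → (165.79,86.08) → (147.21,76.24) → (129.39,87.42) (closed)

G21
G90
G0 X45.79 Y33.58
M3 S268
G01 X58.89 Y56.75 F2782
G01 X79.30 Y77.00
G01 X91.69 Y93.04
M5
G0 X120.31 Y89.28
M3 S460
G01 X144.49 Y108.70 F1584
G01 X163.91 Y84.52
G01 X139.73 Y65.10
G01 X120.31 Y89.28
M5
G0 X36.57 Y65.60
M3 S460
G01 X53.48 Y79.98 F1584
G01 X70.08 Y81.65
G01 X86.37 Y70.61
M5
G0 X121.31 Y22.93
M3 S460
G01 X61.10 Y90.53 F1584
M5
G0 X129.39 Y87.42
M3 S268
G01 X130.17 Y108.44 F2782
G01 X148.75 Y118.28
G01 X166.57 Y107.10
G01 X165.79 Y86.08
G01 X147.21 Y76.24
G01 X129.39 Y87.42
M5
G0 X0.00 Y0.00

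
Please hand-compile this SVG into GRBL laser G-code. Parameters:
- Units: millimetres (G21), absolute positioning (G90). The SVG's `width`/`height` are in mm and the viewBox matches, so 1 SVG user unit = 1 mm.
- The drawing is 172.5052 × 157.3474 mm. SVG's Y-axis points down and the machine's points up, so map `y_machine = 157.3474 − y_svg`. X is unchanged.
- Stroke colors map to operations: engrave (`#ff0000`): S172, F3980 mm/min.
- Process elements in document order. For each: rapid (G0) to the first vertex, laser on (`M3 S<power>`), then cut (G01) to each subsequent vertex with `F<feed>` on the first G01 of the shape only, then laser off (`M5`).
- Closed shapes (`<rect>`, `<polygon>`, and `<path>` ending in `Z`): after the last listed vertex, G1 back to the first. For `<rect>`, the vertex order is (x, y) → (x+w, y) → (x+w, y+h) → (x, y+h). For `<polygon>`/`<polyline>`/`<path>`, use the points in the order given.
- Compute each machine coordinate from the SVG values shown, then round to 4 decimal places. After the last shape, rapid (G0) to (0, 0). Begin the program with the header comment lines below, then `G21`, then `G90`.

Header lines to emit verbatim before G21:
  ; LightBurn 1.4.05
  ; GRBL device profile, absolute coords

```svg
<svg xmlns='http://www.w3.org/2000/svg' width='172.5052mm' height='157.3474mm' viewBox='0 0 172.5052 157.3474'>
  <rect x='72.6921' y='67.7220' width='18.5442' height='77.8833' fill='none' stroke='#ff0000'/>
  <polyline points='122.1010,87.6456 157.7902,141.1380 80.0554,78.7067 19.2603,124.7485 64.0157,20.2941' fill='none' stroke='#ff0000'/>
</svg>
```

1 u = 1 mm; y_m = 157.3474 − y.

[1] `<rect>` rectangle, #ff0000→engrave S172 F3980: (72.6921,89.6254) → (91.2363,89.6254) → (91.2363,11.7421) → (72.6921,11.7421) → (72.6921,89.6254) (closed)

[2] `<polyline>` open polyline, #ff0000→engrave S172 F3980: (122.1010,69.7018) → (157.7902,16.2094) → (80.0554,78.6407) → (19.2603,32.5989) → (64.0157,137.0533)

; LightBurn 1.4.05
; GRBL device profile, absolute coords
G21
G90
G0 X72.6921 Y89.6254
M3 S172
G01 X91.2363 Y89.6254 F3980
G01 X91.2363 Y11.7421
G01 X72.6921 Y11.7421
G01 X72.6921 Y89.6254
M5
G0 X122.1010 Y69.7018
M3 S172
G01 X157.7902 Y16.2094 F3980
G01 X80.0554 Y78.6407
G01 X19.2603 Y32.5989
G01 X64.0157 Y137.0533
M5
G0 X0.0000 Y0.0000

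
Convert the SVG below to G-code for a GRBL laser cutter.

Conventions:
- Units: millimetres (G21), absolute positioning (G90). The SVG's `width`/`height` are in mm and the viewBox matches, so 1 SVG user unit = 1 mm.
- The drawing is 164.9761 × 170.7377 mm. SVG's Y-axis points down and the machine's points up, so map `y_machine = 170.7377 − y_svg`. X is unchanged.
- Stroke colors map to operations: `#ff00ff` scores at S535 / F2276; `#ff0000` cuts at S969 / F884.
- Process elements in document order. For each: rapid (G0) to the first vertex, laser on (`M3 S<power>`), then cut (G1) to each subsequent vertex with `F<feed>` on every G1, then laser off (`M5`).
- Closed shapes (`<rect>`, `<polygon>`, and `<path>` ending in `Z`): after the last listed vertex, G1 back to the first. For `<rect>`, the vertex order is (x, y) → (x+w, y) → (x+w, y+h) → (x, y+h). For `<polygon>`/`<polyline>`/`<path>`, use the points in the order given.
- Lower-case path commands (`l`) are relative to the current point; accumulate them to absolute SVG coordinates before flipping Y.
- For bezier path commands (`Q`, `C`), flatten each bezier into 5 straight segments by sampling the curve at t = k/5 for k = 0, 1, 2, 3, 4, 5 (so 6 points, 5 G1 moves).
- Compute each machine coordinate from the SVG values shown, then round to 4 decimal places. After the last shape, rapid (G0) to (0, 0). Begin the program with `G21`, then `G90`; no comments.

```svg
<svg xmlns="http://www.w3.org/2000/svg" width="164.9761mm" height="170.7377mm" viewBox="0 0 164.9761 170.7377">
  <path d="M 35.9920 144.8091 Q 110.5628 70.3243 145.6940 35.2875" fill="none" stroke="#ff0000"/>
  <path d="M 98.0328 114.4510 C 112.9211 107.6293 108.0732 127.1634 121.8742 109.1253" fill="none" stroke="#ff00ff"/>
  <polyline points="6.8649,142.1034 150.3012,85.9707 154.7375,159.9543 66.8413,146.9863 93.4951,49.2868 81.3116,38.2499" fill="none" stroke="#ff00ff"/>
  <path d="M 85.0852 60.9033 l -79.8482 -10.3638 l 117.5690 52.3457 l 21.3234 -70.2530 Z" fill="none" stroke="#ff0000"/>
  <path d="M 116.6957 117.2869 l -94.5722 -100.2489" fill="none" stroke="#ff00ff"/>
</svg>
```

G21
G90
G0 X35.9920 Y25.9286
M3 S969
G1 X64.2427 Y54.1446 F884
G1 X89.3383 Y79.2048 F884
G1 X111.2787 Y101.1091 F884
G1 X130.0639 Y119.8576 F884
G1 X145.6940 Y135.4502 F884
M5
G0 X98.0328 Y56.2867
M3 S535
G1 X104.9045 Y57.7284 F2276
G1 X108.8820 Y55.9133 F2276
G1 X111.8078 Y53.9099 F2276
G1 X115.5244 Y54.7868 F2276
G1 X121.8742 Y61.6124 F2276
M5
G0 X6.8649 Y28.6343
M3 S535
G1 X150.3012 Y84.7670 F2276
G1 X154.7375 Y10.7834 F2276
G1 X66.8413 Y23.7514 F2276
G1 X93.4951 Y121.4509 F2276
G1 X81.3116 Y132.4878 F2276
M5
G0 X85.0852 Y109.8344
M3 S969
G1 X5.2370 Y120.1982 F884
G1 X122.8060 Y67.8525 F884
G1 X144.1294 Y138.1055 F884
G1 X85.0852 Y109.8344 F884
M5
G0 X116.6957 Y53.4508
M3 S535
G1 X22.1235 Y153.6997 F2276
M5
G0 X0.0000 Y0.0000

viewBox `0 0 164.9761 170.7377` with mm width/height → 1 unit = 1 mm. Flip: y_m = 170.7377 − y_svg.

**Shape 1** — `<path>` quadratic bezier, stroke `#ff0000` → cut (S969, F884). Control points (SVG): P0=(35.9920,144.8091), P1=(110.5628,70.3243), P2=(145.6940,35.2875); sampled at t=k/5. Machine vertices: (35.9920,25.9286) → (64.2427,54.1446) → (89.3383,79.2048) → (111.2787,101.1091) → (130.0639,119.8576) → (145.6940,135.4502). Open path.

**Shape 2** — `<path>` cubic bezier, stroke `#ff00ff` → score (S535, F2276). Control points (SVG): P0=(98.0328,114.4510), P1=(112.9211,107.6293), P2=(108.0732,127.1634), P3=(121.8742,109.1253); sampled at t=k/5. Machine vertices: (98.0328,56.2867) → (104.9045,57.7284) → (108.8820,55.9133) → (111.8078,53.9099) → (115.5244,54.7868) → (121.8742,61.6124). Open path.

**Shape 3** — `<polyline>` open polyline, stroke `#ff00ff` → score (S535, F2276). Machine vertices: (6.8649,28.6343) → (150.3012,84.7670) → (154.7375,10.7834) → (66.8413,23.7514) → (93.4951,121.4509) → (81.3116,132.4878). Open path.

**Shape 4** — `<path>` closed polygon, stroke `#ff0000` → cut (S969, F884). Machine vertices: (85.0852,109.8344) → (5.2370,120.1982) → (122.8060,67.8525) → (144.1294,138.1055) → (85.0852,109.8344). Closed: final G1 returns to the first vertex.

**Shape 5** — `<path>` line segment, stroke `#ff00ff` → score (S535, F2276). Machine vertices: (116.6957,53.4508) → (22.1235,153.6997). Open path.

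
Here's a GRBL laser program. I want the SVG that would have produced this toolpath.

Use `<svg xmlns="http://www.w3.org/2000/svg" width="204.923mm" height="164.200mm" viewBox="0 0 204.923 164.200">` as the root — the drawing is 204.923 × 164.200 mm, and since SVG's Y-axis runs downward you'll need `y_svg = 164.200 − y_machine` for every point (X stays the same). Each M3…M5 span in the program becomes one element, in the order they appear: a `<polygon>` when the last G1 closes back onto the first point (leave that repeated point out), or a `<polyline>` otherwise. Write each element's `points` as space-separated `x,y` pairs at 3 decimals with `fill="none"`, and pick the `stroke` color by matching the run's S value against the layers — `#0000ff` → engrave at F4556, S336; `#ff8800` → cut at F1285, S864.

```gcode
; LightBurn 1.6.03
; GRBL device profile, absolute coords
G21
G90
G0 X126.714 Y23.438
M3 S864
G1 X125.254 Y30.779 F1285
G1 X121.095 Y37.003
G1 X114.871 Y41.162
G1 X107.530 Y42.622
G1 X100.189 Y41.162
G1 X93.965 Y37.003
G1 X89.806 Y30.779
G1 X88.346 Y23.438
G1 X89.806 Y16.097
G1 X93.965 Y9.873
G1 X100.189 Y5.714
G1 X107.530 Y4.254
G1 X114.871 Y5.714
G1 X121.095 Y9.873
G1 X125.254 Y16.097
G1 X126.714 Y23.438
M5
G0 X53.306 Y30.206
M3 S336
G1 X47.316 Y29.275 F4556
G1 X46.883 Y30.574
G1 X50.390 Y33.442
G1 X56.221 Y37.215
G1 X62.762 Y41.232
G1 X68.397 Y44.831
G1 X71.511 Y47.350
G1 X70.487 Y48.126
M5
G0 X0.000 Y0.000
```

y_svg = 164.200 − y_m.

[1] S864→`#ff8800` (cut); closed run; points: 126.714,140.762 125.254,133.421 121.095,127.197 114.871,123.038 107.530,121.578 100.189,123.038 93.965,127.197 89.806,133.421 88.346,140.762 89.806,148.103 93.965,154.327 100.189,158.486 107.530,159.946 114.871,158.486 121.095,154.327 125.254,148.103

[2] S336→`#0000ff` (engrave); open run; points: 53.306,133.994 47.316,134.925 46.883,133.626 50.390,130.758 56.221,126.985 62.762,122.968 68.397,119.369 71.511,116.850 70.487,116.074

<svg xmlns="http://www.w3.org/2000/svg" width="204.923mm" height="164.200mm" viewBox="0 0 204.923 164.200">
  <polygon points="126.714,140.762 125.254,133.421 121.095,127.197 114.871,123.038 107.530,121.578 100.189,123.038 93.965,127.197 89.806,133.421 88.346,140.762 89.806,148.103 93.965,154.327 100.189,158.486 107.530,159.946 114.871,158.486 121.095,154.327 125.254,148.103" fill="none" stroke="#ff8800"/>
  <polyline points="53.306,133.994 47.316,134.925 46.883,133.626 50.390,130.758 56.221,126.985 62.762,122.968 68.397,119.369 71.511,116.850 70.487,116.074" fill="none" stroke="#0000ff"/>
</svg>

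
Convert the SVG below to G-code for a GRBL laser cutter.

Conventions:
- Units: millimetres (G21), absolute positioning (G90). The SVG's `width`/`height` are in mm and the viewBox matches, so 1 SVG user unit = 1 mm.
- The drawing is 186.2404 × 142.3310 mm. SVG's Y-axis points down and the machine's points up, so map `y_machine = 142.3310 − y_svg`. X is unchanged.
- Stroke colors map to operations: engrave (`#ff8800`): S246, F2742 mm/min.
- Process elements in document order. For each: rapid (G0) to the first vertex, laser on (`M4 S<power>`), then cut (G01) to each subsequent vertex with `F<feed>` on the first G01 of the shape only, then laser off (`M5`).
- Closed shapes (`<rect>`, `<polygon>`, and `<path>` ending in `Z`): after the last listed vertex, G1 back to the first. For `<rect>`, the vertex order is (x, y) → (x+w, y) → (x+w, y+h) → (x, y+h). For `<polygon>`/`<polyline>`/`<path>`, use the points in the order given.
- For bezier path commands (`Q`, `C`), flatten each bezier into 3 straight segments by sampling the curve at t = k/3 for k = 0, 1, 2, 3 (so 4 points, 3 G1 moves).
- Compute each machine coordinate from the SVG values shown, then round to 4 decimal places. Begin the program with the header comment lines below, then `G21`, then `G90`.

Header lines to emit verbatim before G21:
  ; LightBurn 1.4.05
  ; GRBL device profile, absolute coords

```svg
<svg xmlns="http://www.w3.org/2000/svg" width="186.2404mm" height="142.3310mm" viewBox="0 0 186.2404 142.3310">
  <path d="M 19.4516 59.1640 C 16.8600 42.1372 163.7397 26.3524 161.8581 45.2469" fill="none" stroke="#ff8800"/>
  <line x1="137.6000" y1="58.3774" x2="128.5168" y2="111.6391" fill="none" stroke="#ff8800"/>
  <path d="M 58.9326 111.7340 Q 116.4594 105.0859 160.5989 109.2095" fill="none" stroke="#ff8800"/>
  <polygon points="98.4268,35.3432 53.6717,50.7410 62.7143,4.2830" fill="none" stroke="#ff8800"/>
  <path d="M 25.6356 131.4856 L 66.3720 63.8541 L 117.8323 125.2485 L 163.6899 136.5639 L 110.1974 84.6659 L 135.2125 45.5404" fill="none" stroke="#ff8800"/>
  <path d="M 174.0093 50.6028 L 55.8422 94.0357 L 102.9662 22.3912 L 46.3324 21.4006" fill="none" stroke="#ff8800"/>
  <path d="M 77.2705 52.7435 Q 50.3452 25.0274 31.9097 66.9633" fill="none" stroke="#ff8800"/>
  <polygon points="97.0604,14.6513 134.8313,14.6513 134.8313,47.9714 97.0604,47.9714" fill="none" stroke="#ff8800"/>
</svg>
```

1 u = 1 mm; y_m = 142.3310 − y.

[1] `<path>` cubic bezier, #ff8800→engrave S246 F2742: (19.4516,83.1670) → (55.6381,98.5414) → (125.1983,105.6573) → (161.8581,97.0841)

[2] `<line>` line segment, #ff8800→engrave S246 F2742: (137.6000,83.9536) → (128.5168,30.6919)

[3] `<path>` quadratic bezier, #ff8800→engrave S246 F2742: (58.9326,30.5970) → (95.7963,33.8322) → (129.6851,34.6737) → (160.5989,33.1215)

[4] `<polygon>` regular polygon, #ff8800→engrave S246 F2742: (98.4268,106.9878) → (53.6717,91.5900) → (62.7143,138.0480) → (98.4268,106.9878) (closed)

[5] `<path>` open polyline, #ff8800→engrave S246 F2742: (25.6356,10.8454) → (66.3720,78.4769) → (117.8323,17.0825) → (163.6899,5.7671) → (110.1974,57.6651) → (135.2125,96.7906)

[6] `<path>` open polyline, #ff8800→engrave S246 F2742: (174.0093,91.7282) → (55.8422,48.2953) → (102.9662,119.9398) → (46.3324,120.9304)

[7] `<path>` quadratic bezier, #ff8800→engrave S246 F2742: (77.2705,89.5875) → (60.2636,100.3258) → (45.1433,95.5859) → (31.9097,75.3677)

[8] `<polygon>` rectangle, #ff8800→engrave S246 F2742: (97.0604,127.6797) → (134.8313,127.6797) → (134.8313,94.3596) → (97.0604,94.3596) → (97.0604,127.6797) (closed)

; LightBurn 1.4.05
; GRBL device profile, absolute coords
G21
G90
G0 X19.4516 Y83.1670
M4 S246
G01 X55.6381 Y98.5414 F2742
G01 X125.1983 Y105.6573
G01 X161.8581 Y97.0841
M5
G0 X137.6000 Y83.9536
M4 S246
G01 X128.5168 Y30.6919 F2742
M5
G0 X58.9326 Y30.5970
M4 S246
G01 X95.7963 Y33.8322 F2742
G01 X129.6851 Y34.6737
G01 X160.5989 Y33.1215
M5
G0 X98.4268 Y106.9878
M4 S246
G01 X53.6717 Y91.5900 F2742
G01 X62.7143 Y138.0480
G01 X98.4268 Y106.9878
M5
G0 X25.6356 Y10.8454
M4 S246
G01 X66.3720 Y78.4769 F2742
G01 X117.8323 Y17.0825
G01 X163.6899 Y5.7671
G01 X110.1974 Y57.6651
G01 X135.2125 Y96.7906
M5
G0 X174.0093 Y91.7282
M4 S246
G01 X55.8422 Y48.2953 F2742
G01 X102.9662 Y119.9398
G01 X46.3324 Y120.9304
M5
G0 X77.2705 Y89.5875
M4 S246
G01 X60.2636 Y100.3258 F2742
G01 X45.1433 Y95.5859
G01 X31.9097 Y75.3677
M5
G0 X97.0604 Y127.6797
M4 S246
G01 X134.8313 Y127.6797 F2742
G01 X134.8313 Y94.3596
G01 X97.0604 Y94.3596
G01 X97.0604 Y127.6797
M5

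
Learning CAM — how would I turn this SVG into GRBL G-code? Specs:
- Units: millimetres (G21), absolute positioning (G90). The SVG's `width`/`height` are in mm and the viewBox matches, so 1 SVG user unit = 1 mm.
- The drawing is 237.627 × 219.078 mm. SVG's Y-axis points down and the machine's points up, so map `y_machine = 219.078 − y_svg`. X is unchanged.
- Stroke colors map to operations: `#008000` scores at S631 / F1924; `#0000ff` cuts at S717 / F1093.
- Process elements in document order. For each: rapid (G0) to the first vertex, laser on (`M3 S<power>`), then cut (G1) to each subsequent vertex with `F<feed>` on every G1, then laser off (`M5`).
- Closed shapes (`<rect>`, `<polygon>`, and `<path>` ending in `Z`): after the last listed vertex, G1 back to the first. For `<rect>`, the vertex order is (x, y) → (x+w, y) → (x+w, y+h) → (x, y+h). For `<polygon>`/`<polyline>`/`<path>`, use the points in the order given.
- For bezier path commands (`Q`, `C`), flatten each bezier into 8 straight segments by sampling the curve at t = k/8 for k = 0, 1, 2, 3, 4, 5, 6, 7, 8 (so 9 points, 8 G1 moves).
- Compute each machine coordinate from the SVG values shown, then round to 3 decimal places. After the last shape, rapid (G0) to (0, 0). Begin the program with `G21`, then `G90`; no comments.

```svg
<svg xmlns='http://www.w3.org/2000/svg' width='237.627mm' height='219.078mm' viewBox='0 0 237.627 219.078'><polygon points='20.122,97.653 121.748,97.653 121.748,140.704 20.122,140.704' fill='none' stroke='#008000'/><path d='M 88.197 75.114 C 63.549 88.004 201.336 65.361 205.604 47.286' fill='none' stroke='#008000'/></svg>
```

G21
G90
G0 X20.122 Y121.425
M3 S631
G1 X121.748 Y121.425 F1924
G1 X121.748 Y78.374 F1924
G1 X20.122 Y78.374 F1924
G1 X20.122 Y121.425 F1924
M5
G0 X88.197 Y143.964
M3 S631
G1 X85.990 Y140.718 F1924
G1 X95.543 Y140.332 F1924
G1 X113.388 Y142.339 F1924
G1 X136.057 Y146.266 F1924
G1 X160.081 Y151.645 F1924
G1 X181.992 Y158.006 F1924
G1 X198.323 Y164.878 F1924
G1 X205.604 Y171.792 F1924
M5
G0 X0.000 Y0.000

Since the viewBox matches the mm dimensions, user units are millimetres directly. The only transform is the Y-flip y_m = 219.078 − y_svg.

Shape 1 is a rectangle drawn with `<polygon>`. Its stroke #008000 means score at S631, F1924. After flipping Y the toolpath is (20.122,121.425) → (121.748,121.425) → (121.748,78.374) → (20.122,78.374) → (20.122,121.425), returning to the start.

Shape 2 is a cubic bezier drawn with `<path>`. Its stroke #008000 means score at S631, F1924. After flipping Y the toolpath is (88.197,143.964) → (85.990,140.718) → (95.543,140.332) → (113.388,142.339) → (136.057,146.266) → (160.081,151.645) → (181.992,158.006) → (198.323,164.878) → (205.604,171.792).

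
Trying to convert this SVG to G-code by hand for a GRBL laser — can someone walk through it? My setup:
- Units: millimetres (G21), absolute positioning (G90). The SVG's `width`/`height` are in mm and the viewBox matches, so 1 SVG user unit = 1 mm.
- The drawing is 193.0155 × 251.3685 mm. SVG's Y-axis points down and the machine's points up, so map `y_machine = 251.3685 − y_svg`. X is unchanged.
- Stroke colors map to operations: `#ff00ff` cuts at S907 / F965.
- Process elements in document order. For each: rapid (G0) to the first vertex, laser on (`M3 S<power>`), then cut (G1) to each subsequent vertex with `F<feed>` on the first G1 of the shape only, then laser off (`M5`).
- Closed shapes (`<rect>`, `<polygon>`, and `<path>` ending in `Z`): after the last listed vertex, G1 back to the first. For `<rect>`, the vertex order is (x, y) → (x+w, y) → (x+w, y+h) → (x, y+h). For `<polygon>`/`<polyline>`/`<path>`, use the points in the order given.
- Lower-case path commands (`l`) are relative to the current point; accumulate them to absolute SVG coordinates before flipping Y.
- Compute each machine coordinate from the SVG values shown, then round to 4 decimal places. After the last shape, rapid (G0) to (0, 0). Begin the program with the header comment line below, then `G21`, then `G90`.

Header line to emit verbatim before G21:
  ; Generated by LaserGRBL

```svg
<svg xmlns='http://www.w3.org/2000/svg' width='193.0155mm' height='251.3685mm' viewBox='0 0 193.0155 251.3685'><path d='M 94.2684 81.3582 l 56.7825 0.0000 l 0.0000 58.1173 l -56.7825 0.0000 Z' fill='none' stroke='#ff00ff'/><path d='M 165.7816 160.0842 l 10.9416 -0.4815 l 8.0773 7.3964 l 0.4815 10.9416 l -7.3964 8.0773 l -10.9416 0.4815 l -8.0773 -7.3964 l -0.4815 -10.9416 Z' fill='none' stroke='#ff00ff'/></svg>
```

; Generated by LaserGRBL
G21
G90
G0 X94.2684 Y170.0103
M3 S907
G1 X151.0509 Y170.0103 F965
G1 X151.0509 Y111.8930
G1 X94.2684 Y111.8930
G1 X94.2684 Y170.0103
M5
G0 X165.7816 Y91.2843
M3 S907
G1 X176.7232 Y91.7658 F965
G1 X184.8005 Y84.3694
G1 X185.2820 Y73.4278
G1 X177.8856 Y65.3505
G1 X166.9440 Y64.8690
G1 X158.8667 Y72.2654
G1 X158.3852 Y83.2070
G1 X165.7816 Y91.2843
M5
G0 X0.0000 Y0.0000

viewBox `0 0 193.0155 251.3685` with mm width/height → 1 unit = 1 mm. Flip: y_m = 251.3685 − y_svg.

**Shape 1** — `<path>` rectangle, stroke `#ff00ff` → cut (S907, F965). Machine vertices: (94.2684,170.0103) → (151.0509,170.0103) → (151.0509,111.8930) → (94.2684,111.8930) → (94.2684,170.0103). Closed: final G1 returns to the first vertex.

**Shape 2** — `<path>` regular polygon, stroke `#ff00ff` → cut (S907, F965). Machine vertices: (165.7816,91.2843) → (176.7232,91.7658) → (184.8005,84.3694) → (185.2820,73.4278) → (177.8856,65.3505) → (166.9440,64.8690) → (158.8667,72.2654) → (158.3852,83.2070) → (165.7816,91.2843). Closed: final G1 returns to the first vertex.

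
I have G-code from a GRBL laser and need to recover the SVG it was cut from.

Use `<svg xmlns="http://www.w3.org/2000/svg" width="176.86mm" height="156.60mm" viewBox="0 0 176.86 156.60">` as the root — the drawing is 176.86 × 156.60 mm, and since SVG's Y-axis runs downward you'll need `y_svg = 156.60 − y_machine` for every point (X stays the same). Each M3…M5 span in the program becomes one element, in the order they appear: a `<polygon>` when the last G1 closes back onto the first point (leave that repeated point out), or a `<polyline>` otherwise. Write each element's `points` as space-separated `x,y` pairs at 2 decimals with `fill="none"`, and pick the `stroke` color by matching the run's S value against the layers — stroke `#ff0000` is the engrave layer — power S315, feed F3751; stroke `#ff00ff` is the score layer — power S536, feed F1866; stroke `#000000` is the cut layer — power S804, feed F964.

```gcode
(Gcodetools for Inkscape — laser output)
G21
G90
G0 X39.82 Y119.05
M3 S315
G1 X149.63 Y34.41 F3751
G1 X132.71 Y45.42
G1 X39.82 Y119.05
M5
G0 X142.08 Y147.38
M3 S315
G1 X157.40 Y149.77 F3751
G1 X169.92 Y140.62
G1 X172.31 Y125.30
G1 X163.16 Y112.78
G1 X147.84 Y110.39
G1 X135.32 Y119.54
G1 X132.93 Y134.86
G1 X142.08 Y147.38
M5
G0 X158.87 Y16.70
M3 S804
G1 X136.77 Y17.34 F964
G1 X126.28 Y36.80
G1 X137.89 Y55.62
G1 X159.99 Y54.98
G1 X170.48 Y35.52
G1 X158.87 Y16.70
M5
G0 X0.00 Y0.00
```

Machine Y-up, SVG Y-down with viewBox height 156.60, so y_svg = 156.60 − y_machine; X carries over.

Run 1: power S315 maps to stroke `#ff0000` (engrave). The run returns to its start, so emit a `<polygon>` with points (Y-flipped): 39.82,37.55 149.63,122.19 132.71,111.18.

Run 2: power S315 maps to stroke `#ff0000` (engrave). The run returns to its start, so emit a `<polygon>` with points (Y-flipped): 142.08,9.22 157.40,6.83 169.92,15.98 172.31,31.30 163.16,43.82 147.84,46.21 135.32,37.06 132.93,21.74.

Run 3: the run's S804 means `#000000` (cut). The run returns to its start, so emit a `<polygon>` with points (Y-flipped): 158.87,139.90 136.77,139.26 126.28,119.80 137.89,100.98 159.99,101.62 170.48,121.08.

<svg xmlns="http://www.w3.org/2000/svg" width="176.86mm" height="156.60mm" viewBox="0 0 176.86 156.60">
  <polygon points="39.82,37.55 149.63,122.19 132.71,111.18" fill="none" stroke="#ff0000"/>
  <polygon points="142.08,9.22 157.40,6.83 169.92,15.98 172.31,31.30 163.16,43.82 147.84,46.21 135.32,37.06 132.93,21.74" fill="none" stroke="#ff0000"/>
  <polygon points="158.87,139.90 136.77,139.26 126.28,119.80 137.89,100.98 159.99,101.62 170.48,121.08" fill="none" stroke="#000000"/>
</svg>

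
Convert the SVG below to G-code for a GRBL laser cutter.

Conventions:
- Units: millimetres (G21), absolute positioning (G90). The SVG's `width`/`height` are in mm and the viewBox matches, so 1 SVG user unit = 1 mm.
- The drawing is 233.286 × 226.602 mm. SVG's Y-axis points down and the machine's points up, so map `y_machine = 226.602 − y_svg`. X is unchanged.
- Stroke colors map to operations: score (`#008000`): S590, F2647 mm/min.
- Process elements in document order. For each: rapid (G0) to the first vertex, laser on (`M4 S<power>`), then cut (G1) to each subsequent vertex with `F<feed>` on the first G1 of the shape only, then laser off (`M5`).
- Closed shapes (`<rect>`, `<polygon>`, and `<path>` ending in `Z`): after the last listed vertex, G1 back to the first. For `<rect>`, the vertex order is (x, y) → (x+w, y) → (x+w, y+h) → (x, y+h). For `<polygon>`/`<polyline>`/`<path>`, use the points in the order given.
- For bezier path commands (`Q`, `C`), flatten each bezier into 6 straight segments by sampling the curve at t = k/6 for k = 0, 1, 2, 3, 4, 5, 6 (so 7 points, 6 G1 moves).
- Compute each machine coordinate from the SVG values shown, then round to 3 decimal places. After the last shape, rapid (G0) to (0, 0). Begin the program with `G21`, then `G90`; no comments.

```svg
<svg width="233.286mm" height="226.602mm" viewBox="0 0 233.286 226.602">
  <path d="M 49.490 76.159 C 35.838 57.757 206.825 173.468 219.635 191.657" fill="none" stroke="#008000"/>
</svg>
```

G21
G90
G0 X49.490 Y150.443
M4 S590
G1 X56.463 Y149.540 F2647
G1 X84.687 Y132.720
G1 X124.639 Y106.416
G1 X166.796 Y77.062
G1 X201.636 Y51.094
G1 X219.635 Y34.945
M5
G0 X0.000 Y0.000

Since the viewBox matches the mm dimensions, user units are millimetres directly. The only transform is the Y-flip y_m = 226.602 − y_svg.

Shape 1 is a cubic bezier drawn with `<path>`. Its stroke #008000 means score at S590, F2647. After flipping Y the toolpath is (49.490,150.443) → (56.463,149.540) → (84.687,132.720) → (124.639,106.416) → (166.796,77.062) → (201.636,51.094) → (219.635,34.945).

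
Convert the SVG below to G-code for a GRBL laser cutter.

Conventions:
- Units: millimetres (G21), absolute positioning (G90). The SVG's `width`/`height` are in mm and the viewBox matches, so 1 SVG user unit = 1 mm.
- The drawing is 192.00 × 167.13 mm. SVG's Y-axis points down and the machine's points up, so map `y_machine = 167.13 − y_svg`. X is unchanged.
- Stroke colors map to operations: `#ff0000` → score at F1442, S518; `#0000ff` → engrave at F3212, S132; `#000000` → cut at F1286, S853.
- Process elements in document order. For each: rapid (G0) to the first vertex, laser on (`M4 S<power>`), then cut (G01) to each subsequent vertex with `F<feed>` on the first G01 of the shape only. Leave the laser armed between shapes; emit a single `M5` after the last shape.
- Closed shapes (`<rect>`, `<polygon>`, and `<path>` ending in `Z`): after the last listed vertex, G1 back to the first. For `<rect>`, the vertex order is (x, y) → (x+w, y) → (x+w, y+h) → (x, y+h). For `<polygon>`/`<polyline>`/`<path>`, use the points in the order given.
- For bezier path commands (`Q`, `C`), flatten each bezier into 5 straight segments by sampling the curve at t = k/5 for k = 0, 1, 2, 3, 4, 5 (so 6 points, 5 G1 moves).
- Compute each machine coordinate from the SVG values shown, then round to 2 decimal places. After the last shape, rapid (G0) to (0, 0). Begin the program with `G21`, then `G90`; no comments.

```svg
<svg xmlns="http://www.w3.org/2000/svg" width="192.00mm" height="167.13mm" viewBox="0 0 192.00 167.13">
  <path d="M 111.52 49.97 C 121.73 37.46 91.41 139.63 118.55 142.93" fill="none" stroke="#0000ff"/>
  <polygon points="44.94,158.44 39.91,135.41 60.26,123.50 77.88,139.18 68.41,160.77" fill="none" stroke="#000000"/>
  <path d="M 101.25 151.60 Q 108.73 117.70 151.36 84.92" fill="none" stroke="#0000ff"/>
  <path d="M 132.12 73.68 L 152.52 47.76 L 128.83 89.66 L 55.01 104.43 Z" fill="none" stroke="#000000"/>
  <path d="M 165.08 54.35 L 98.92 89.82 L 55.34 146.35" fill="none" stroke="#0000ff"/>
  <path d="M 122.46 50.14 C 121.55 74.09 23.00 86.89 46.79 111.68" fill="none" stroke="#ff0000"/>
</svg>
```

G21
G90
G0 X111.52 Y117.16
M4 S132
G01 X113.57 Y112.61 F3212
G01 X110.59 Y90.79
G01 X107.29 Y61.95
G01 X108.38 Y36.34
G01 X118.55 Y24.20
G0 X44.94 Y8.69
M4 S853
G01 X39.91 Y31.72 F1286
G01 X60.26 Y43.63
G01 X77.88 Y27.95
G01 X68.41 Y6.36
G01 X44.94 Y8.69
G0 X101.25 Y15.53
M4 S132
G01 X105.65 Y29.05 F3212
G01 X112.86 Y42.47
G01 X122.88 Y55.81
G01 X135.71 Y69.05
G01 X151.36 Y82.21
G0 X132.12 Y93.45
M4 S853
G01 X152.52 Y119.37 F1286
G01 X128.83 Y77.47
G01 X55.01 Y62.70
G01 X132.12 Y93.45
G0 X165.08 Y112.78
M4 S132
G01 X98.92 Y77.31 F3212
G01 X55.34 Y20.78
G0 X122.46 Y116.99
M4 S518
G01 X111.96 Y103.77 F1442
G01 X88.58 Y92.12
G01 X62.89 Y80.92
G01 X45.44 Y69.07
G01 X46.79 Y55.45
M5
G0 X0.00 Y0.00

viewBox `0 0 192.00 167.13` with mm width/height → 1 unit = 1 mm. Flip: y_m = 167.13 − y_svg.

**Shape 1** — `<path>` cubic bezier, stroke `#0000ff` → engrave (S132, F3212). Control points (SVG): P0=(111.52,49.97), P1=(121.73,37.46), P2=(91.41,139.63), P3=(118.55,142.93); sampled at t=k/5. Machine vertices: (111.52,117.16) → (113.57,112.61) → (110.59,90.79) → (107.29,61.95) → (108.38,36.34) → (118.55,24.20). Open path.

**Shape 2** — `<polygon>` regular polygon, stroke `#000000` → cut (S853, F1286). Machine vertices: (44.94,8.69) → (39.91,31.72) → (60.26,43.63) → (77.88,27.95) → (68.41,6.36) → (44.94,8.69). Closed: final G1 returns to the first vertex.

**Shape 3** — `<path>` quadratic bezier, stroke `#0000ff` → engrave (S132, F3212). Control points (SVG): P0=(101.25,151.60), P1=(108.73,117.70), P2=(151.36,84.92); sampled at t=k/5. Machine vertices: (101.25,15.53) → (105.65,29.05) → (112.86,42.47) → (122.88,55.81) → (135.71,69.05) → (151.36,82.21). Open path.

**Shape 4** — `<path>` closed polygon, stroke `#000000` → cut (S853, F1286). Machine vertices: (132.12,93.45) → (152.52,119.37) → (128.83,77.47) → (55.01,62.70) → (132.12,93.45). Closed: final G1 returns to the first vertex.

**Shape 5** — `<path>` open polyline, stroke `#0000ff` → engrave (S132, F3212). Machine vertices: (165.08,112.78) → (98.92,77.31) → (55.34,20.78). Open path.

**Shape 6** — `<path>` cubic bezier, stroke `#ff0000` → score (S518, F1442). Control points (SVG): P0=(122.46,50.14), P1=(121.55,74.09), P2=(23.00,86.89), P3=(46.79,111.68); sampled at t=k/5. Machine vertices: (122.46,116.99) → (111.96,103.77) → (88.58,92.12) → (62.89,80.92) → (45.44,69.07) → (46.79,55.45). Open path.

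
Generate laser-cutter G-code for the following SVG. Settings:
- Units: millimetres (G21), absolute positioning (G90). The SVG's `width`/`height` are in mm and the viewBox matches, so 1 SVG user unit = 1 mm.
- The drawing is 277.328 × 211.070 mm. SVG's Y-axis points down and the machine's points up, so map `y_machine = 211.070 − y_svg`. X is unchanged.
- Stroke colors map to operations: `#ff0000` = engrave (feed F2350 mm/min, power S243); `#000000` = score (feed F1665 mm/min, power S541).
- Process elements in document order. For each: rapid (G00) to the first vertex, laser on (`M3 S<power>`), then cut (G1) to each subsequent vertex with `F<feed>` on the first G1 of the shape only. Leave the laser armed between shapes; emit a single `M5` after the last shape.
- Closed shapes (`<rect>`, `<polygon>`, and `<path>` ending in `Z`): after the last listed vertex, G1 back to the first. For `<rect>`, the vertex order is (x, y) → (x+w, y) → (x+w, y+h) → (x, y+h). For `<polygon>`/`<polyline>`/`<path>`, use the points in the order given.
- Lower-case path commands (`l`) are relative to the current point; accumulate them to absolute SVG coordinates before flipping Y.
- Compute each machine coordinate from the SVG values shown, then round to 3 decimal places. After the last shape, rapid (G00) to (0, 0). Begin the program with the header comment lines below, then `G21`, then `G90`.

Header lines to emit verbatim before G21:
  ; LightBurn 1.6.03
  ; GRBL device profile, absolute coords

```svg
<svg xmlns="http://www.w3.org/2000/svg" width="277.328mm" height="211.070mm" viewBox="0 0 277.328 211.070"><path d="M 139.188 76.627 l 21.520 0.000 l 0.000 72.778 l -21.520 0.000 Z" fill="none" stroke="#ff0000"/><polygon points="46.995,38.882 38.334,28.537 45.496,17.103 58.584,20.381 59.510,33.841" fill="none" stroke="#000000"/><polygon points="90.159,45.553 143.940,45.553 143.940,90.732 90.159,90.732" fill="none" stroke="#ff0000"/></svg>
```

viewBox `0 0 277.328 211.070` with mm width/height → 1 unit = 1 mm. Flip: y_m = 211.070 − y_svg.

**Shape 1** — `<path>` rectangle, stroke `#ff0000` → engrave (S243, F2350). Machine vertices: (139.188,134.443) → (160.708,134.443) → (160.708,61.665) → (139.188,61.665) → (139.188,134.443). Closed: final G1 returns to the first vertex.

**Shape 2** — `<polygon>` regular polygon, stroke `#000000` → score (S541, F1665). Machine vertices: (46.995,172.188) → (38.334,182.533) → (45.496,193.967) → (58.584,190.689) → (59.510,177.229) → (46.995,172.188). Closed: final G1 returns to the first vertex.

**Shape 3** — `<polygon>` rectangle, stroke `#ff0000` → engrave (S243, F2350). Machine vertices: (90.159,165.517) → (143.940,165.517) → (143.940,120.338) → (90.159,120.338) → (90.159,165.517). Closed: final G1 returns to the first vertex.

; LightBurn 1.6.03
; GRBL device profile, absolute coords
G21
G90
G00 X139.188 Y134.443
M3 S243
G1 X160.708 Y134.443 F2350
G1 X160.708 Y61.665
G1 X139.188 Y61.665
G1 X139.188 Y134.443
G00 X46.995 Y172.188
M3 S541
G1 X38.334 Y182.533 F1665
G1 X45.496 Y193.967
G1 X58.584 Y190.689
G1 X59.510 Y177.229
G1 X46.995 Y172.188
G00 X90.159 Y165.517
M3 S243
G1 X143.940 Y165.517 F2350
G1 X143.940 Y120.338
G1 X90.159 Y120.338
G1 X90.159 Y165.517
M5
G00 X0.000 Y0.000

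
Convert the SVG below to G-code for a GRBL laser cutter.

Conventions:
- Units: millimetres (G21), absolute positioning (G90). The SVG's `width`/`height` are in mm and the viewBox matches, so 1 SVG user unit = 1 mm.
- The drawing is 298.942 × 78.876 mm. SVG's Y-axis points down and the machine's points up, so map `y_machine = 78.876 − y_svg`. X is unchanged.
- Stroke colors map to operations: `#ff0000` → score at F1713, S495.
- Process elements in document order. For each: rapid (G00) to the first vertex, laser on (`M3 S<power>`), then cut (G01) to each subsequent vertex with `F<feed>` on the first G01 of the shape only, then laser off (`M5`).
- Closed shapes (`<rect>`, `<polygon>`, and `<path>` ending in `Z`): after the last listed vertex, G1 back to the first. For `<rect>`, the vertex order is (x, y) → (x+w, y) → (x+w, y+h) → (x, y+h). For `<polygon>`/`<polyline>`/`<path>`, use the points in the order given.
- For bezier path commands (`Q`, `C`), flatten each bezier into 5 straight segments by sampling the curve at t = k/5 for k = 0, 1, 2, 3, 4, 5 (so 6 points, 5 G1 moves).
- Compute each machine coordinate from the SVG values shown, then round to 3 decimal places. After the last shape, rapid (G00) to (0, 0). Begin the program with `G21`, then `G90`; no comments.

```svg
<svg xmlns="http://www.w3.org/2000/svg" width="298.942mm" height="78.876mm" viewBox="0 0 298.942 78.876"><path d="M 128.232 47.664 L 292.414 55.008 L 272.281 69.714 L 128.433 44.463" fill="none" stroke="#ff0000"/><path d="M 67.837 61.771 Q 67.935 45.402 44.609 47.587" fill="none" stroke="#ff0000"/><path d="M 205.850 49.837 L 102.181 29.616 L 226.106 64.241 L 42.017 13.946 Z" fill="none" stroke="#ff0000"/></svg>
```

Since the viewBox matches the mm dimensions, user units are millimetres directly. The only transform is the Y-flip y_m = 78.876 − y_svg.

Shape 1 is a open polyline drawn with `<path>`. Its stroke #ff0000 means score at S495, F1713. After flipping Y the toolpath is (128.232,31.212) → (292.414,23.868) → (272.281,9.162) → (128.433,34.413).

Shape 2 is a quadratic bezier drawn with `<path>`. Its stroke #ff0000 means score at S495, F1713. After flipping Y the toolpath is (67.837,17.105) → (66.939,22.910) → (64.168,27.232) → (59.522,30.068) → (53.002,31.421) → (44.609,31.289).

Shape 3 is a closed polygon drawn with `<path>`. Its stroke #ff0000 means score at S495, F1713. After flipping Y the toolpath is (205.850,29.039) → (102.181,49.260) → (226.106,14.635) → (42.017,64.930) → (205.850,29.039), returning to the start.

G21
G90
G00 X128.232 Y31.212
M3 S495
G01 X292.414 Y23.868 F1713
G01 X272.281 Y9.162
G01 X128.433 Y34.413
M5
G00 X67.837 Y17.105
M3 S495
G01 X66.939 Y22.910 F1713
G01 X64.168 Y27.232
G01 X59.522 Y30.068
G01 X53.002 Y31.421
G01 X44.609 Y31.289
M5
G00 X205.850 Y29.039
M3 S495
G01 X102.181 Y49.260 F1713
G01 X226.106 Y14.635
G01 X42.017 Y64.930
G01 X205.850 Y29.039
M5
G00 X0.000 Y0.000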